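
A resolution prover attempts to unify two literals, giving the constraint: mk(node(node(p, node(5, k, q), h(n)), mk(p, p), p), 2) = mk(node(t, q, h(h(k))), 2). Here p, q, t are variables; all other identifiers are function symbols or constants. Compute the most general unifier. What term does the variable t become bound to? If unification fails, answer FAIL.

node(h(h(k)), node(5, k, mk(h(h(k)), h(h(k)))), h(n))

Decompose mk/2: node(node(p, node(5, k, q), h(n)), mk(p, p), p) = node(t, q, h(h(k))),  2 = 2.
Decompose node/3: node(p, node(5, k, q), h(n)) = t,  mk(p, p) = q,  p = h(h(k)).
Bind t := node(p, node(5, k, q), h(n)); no other remaining equation mentions t.
Bind q := mk(p, p); no other remaining equation mentions q. Substituting into the earlier binding gives t := node(p, node(5, k, mk(p, p)), h(n)).
Bind p := h(h(k)); no other remaining equation mentions p. Substituting into the earlier bindings gives t := node(h(h(k)), node(5, k, mk(h(h(k)), h(h(k)))), h(n)), q := mk(h(h(k)), h(h(k))).
Delete trivial equation 2 = 2.
MGU = { t ↦ node(h(h(k)), node(5, k, mk(h(h(k)), h(h(k)))), h(n)), q ↦ mk(h(h(k)), h(h(k))), p ↦ h(h(k)) }, so t ↦ node(h(h(k)), node(5, k, mk(h(h(k)), h(h(k)))), h(n)).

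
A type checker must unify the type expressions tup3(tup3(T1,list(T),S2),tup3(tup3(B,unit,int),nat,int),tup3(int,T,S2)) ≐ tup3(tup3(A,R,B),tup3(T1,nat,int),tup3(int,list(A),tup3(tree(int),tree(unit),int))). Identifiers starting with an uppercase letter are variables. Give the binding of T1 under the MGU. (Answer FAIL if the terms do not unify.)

Decompose tup3/3: tup3(T1,list(T),S2) ≐ tup3(A,R,B),  tup3(tup3(B,unit,int),nat,int) ≐ tup3(T1,nat,int),  tup3(int,T,S2) ≐ tup3(int,list(A),tup3(tree(int),tree(unit),int)).
Decompose tup3/3: T1 ≐ A,  list(T) ≐ R,  S2 ≐ B.
Bind T1 := A; substituting into the one remaining equation that mentions T1 gives: tup3(tup3(B,unit,int),nat,int) ≐ tup3(A,nat,int).
Bind R := list(T); no other remaining equation mentions R.
Bind S2 := B; substituting into the one remaining equation that mentions S2 gives: tup3(int,T,B) ≐ tup3(int,list(A),tup3(tree(int),tree(unit),int)).
Decompose tup3/3: tup3(B,unit,int) ≐ A,  nat ≐ nat,  int ≐ int.
Bind A := tup3(B,unit,int); substituting into the one remaining equation that mentions A gives: tup3(int,T,B) ≐ tup3(int,list(tup3(B,unit,int)),tup3(tree(int),tree(unit),int)). Substituting into the earlier binding gives T1 := tup3(B,unit,int).
Delete trivial equation nat ≐ nat.
Delete trivial equation int ≐ int.
Decompose tup3/3: int ≐ int,  T ≐ list(tup3(B,unit,int)),  B ≐ tup3(tree(int),tree(unit),int).
Delete trivial equation int ≐ int.
Bind T := list(tup3(B,unit,int)); no other remaining equation mentions T. Substituting into the earlier binding gives R := list(list(tup3(B,unit,int))).
Bind B := tup3(tree(int),tree(unit),int). Substituting into the earlier bindings gives T1 := tup3(tup3(tree(int),tree(unit),int),unit,int), R := list(list(tup3(tup3(tree(int),tree(unit),int),unit,int))), S2 := tup3(tree(int),tree(unit),int), A := tup3(tup3(tree(int),tree(unit),int),unit,int), T := list(tup3(tup3(tree(int),tree(unit),int),unit,int)).
MGU = { T1 := tup3(tup3(tree(int),tree(unit),int),unit,int), R := list(list(tup3(tup3(tree(int),tree(unit),int),unit,int))), S2 := tup3(tree(int),tree(unit),int), A := tup3(tup3(tree(int),tree(unit),int),unit,int), T := list(tup3(tup3(tree(int),tree(unit),int),unit,int)), B := tup3(tree(int),tree(unit),int) }, so T1 := tup3(tup3(tree(int),tree(unit),int),unit,int).

tup3(tup3(tree(int),tree(unit),int),unit,int)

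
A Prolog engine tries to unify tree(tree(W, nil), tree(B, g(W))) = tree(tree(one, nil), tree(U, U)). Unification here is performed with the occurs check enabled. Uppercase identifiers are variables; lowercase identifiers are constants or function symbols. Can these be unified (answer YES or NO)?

YES

Decompose tree/2: tree(W, nil) = tree(one, nil),  tree(B, g(W)) = tree(U, U).
Decompose tree/2: W = one,  nil = nil.
Bind W := one; substituting into the one remaining equation that mentions W gives: tree(B, g(one)) = tree(U, U).
Delete trivial equation nil = nil.
Decompose tree/2: B = U,  g(one) = U.
Bind B := U; no other remaining equation mentions B.
Bind U := g(one). Substituting into the earlier binding gives B := g(one).
No equations remain and no clash or occurs-check failure arose, so a unifier exists.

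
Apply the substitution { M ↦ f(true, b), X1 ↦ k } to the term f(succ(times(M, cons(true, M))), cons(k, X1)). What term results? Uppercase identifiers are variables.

f(succ(times(f(true, b), cons(true, f(true, b)))), cons(k, k))

Replace each occurrence of M with f(true, b).
Replace each occurrence of X1 with k.
Result: f(succ(times(f(true, b), cons(true, f(true, b)))), cons(k, k)).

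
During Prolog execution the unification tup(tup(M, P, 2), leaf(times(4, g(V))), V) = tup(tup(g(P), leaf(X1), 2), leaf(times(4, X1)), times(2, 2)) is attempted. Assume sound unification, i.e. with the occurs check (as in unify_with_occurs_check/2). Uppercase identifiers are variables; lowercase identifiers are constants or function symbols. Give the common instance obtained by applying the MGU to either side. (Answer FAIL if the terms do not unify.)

tup(tup(g(leaf(g(times(2, 2)))), leaf(g(times(2, 2))), 2), leaf(times(4, g(times(2, 2)))), times(2, 2))

Decompose tup/3: tup(M, P, 2) = tup(g(P), leaf(X1), 2),  leaf(times(4, g(V))) = leaf(times(4, X1)),  V = times(2, 2).
Decompose tup/3: M = g(P),  P = leaf(X1),  2 = 2.
Bind M := g(P); no other remaining equation mentions M.
Bind P := leaf(X1); no other remaining equation mentions P. Substituting into the earlier binding gives M := g(leaf(X1)).
Delete trivial equation 2 = 2.
Decompose leaf/1: times(4, g(V)) = times(4, X1).
Decompose times/2: 4 = 4,  g(V) = X1.
Delete trivial equation 4 = 4.
Bind X1 := g(V); no other remaining equation mentions X1. Substituting into the earlier bindings gives M := g(leaf(g(V))), P := leaf(g(V)).
Bind V := times(2, 2). Substituting into the earlier bindings gives M := g(leaf(g(times(2, 2)))), P := leaf(g(times(2, 2))), X1 := g(times(2, 2)).
Applying the MGU to either side gives tup(tup(g(leaf(g(times(2, 2)))), leaf(g(times(2, 2))), 2), leaf(times(4, g(times(2, 2)))), times(2, 2)).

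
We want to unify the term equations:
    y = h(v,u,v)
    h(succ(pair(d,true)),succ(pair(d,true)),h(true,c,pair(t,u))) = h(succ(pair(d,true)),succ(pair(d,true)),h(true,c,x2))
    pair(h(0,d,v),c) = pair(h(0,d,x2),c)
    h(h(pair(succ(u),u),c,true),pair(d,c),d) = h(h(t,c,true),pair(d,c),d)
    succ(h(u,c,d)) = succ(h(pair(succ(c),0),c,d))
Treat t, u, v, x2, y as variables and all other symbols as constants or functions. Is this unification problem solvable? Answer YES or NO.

YES

Bind y := h(v,u,v); no other remaining equation mentions y.
Decompose h/3: succ(pair(d,true)) = succ(pair(d,true)),  succ(pair(d,true)) = succ(pair(d,true)),  h(true,c,pair(t,u)) = h(true,c,x2).
Delete trivial equation succ(pair(d,true)) = succ(pair(d,true)).
Delete trivial equation succ(pair(d,true)) = succ(pair(d,true)).
Decompose h/3: true = true,  c = c,  pair(t,u) = x2.
Delete trivial equation true = true.
Delete trivial equation c = c.
Bind x2 := pair(t,u); substituting into the one remaining equation that mentions x2 gives: pair(h(0,d,v),c) = pair(h(0,d,pair(t,u)),c).
Decompose pair/2: h(0,d,v) = h(0,d,pair(t,u)),  c = c.
Decompose h/3: 0 = 0,  d = d,  v = pair(t,u).
Delete trivial equation 0 = 0.
Delete trivial equation d = d.
Bind v := pair(t,u); no other remaining equation mentions v. Substituting into the earlier binding gives y := h(pair(t,u),u,pair(t,u)).
Delete trivial equation c = c.
Decompose h/3: h(pair(succ(u),u),c,true) = h(t,c,true),  pair(d,c) = pair(d,c),  d = d.
Decompose h/3: pair(succ(u),u) = t,  c = c,  true = true.
Bind t := pair(succ(u),u); no other remaining equation mentions t. Substituting into the earlier bindings gives y := h(pair(pair(succ(u),u),u),u,pair(pair(succ(u),u),u)), x2 := pair(pair(succ(u),u),u), v := pair(pair(succ(u),u),u).
Delete trivial equation c = c.
Delete trivial equation true = true.
Delete trivial equation pair(d,c) = pair(d,c).
Delete trivial equation d = d.
Decompose succ/1: h(u,c,d) = h(pair(succ(c),0),c,d).
Decompose h/3: u = pair(succ(c),0),  c = c,  d = d.
Bind u := pair(succ(c),0); no other remaining equation mentions u. Substituting into the earlier bindings gives y := h(pair(pair(succ(pair(succ(c),0)),pair(succ(c),0)),pair(succ(c),0)),pair(succ(c),0),pair(pair(succ(pair(succ(c),0)),pair(succ(c),0)),pair(succ(c),0))), x2 := pair(pair(succ(pair(succ(c),0)),pair(succ(c),0)),pair(succ(c),0)), v := pair(pair(succ(pair(succ(c),0)),pair(succ(c),0)),pair(succ(c),0)), t := pair(succ(pair(succ(c),0)),pair(succ(c),0)).
Delete trivial equation c = c.
Delete trivial equation d = d.
No equations remain and no clash or occurs-check failure arose, so a unifier exists.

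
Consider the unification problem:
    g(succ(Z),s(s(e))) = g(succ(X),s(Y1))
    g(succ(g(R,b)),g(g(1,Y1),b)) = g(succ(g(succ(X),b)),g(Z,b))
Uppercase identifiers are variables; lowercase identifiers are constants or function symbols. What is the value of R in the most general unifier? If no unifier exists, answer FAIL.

succ(g(1,s(e)))

Decompose g/2: succ(Z) = succ(X),  s(s(e)) = s(Y1).
Decompose succ/1: Z = X.
Bind Z := X; substituting into the one remaining equation that mentions Z gives: g(succ(g(R,b)),g(g(1,Y1),b)) = g(succ(g(succ(X),b)),g(X,b)).
Decompose s/1: s(e) = Y1.
Bind Y1 := s(e); substituting into the remaining equation gives: g(succ(g(R,b)),g(g(1,s(e)),b)) = g(succ(g(succ(X),b)),g(X,b)).
Decompose g/2: succ(g(R,b)) = succ(g(succ(X),b)),  g(g(1,s(e)),b) = g(X,b).
Decompose succ/1: g(R,b) = g(succ(X),b).
Decompose g/2: R = succ(X),  b = b.
Bind R := succ(X); no other remaining equation mentions R.
Delete trivial equation b = b.
Decompose g/2: g(1,s(e)) = X,  b = b.
Bind X := g(1,s(e)); no other remaining equation mentions X. Substituting into the earlier bindings gives Z := g(1,s(e)), R := succ(g(1,s(e))).
Delete trivial equation b = b.
MGU = { Z := g(1,s(e)), Y1 := s(e), R := succ(g(1,s(e))), X := g(1,s(e)) }, so R := succ(g(1,s(e))).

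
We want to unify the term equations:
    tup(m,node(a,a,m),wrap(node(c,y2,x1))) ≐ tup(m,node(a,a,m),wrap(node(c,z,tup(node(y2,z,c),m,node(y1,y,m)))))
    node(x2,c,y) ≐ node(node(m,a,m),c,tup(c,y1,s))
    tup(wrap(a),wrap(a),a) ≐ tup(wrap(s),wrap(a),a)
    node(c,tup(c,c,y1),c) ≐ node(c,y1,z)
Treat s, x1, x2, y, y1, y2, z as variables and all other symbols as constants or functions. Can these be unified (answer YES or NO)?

Decompose tup/3: m ≐ m,  node(a,a,m) ≐ node(a,a,m),  wrap(node(c,y2,x1)) ≐ wrap(node(c,z,tup(node(y2,z,c),m,node(y1,y,m)))).
Delete trivial equation m ≐ m.
Delete trivial equation node(a,a,m) ≐ node(a,a,m).
Decompose wrap/1: node(c,y2,x1) ≐ node(c,z,tup(node(y2,z,c),m,node(y1,y,m))).
Decompose node/3: c ≐ c,  y2 ≐ z,  x1 ≐ tup(node(y2,z,c),m,node(y1,y,m)).
Delete trivial equation c ≐ c.
Bind y2 := z; substituting into the one remaining equation that mentions y2 gives: x1 ≐ tup(node(z,z,c),m,node(y1,y,m)).
Bind x1 := tup(node(z,z,c),m,node(y1,y,m)); no other remaining equation mentions x1.
Decompose node/3: x2 ≐ node(m,a,m),  c ≐ c,  y ≐ tup(c,y1,s).
Bind x2 := node(m,a,m); no other remaining equation mentions x2.
Delete trivial equation c ≐ c.
Bind y := tup(c,y1,s); no other remaining equation mentions y. Substituting into the earlier binding gives x1 := tup(node(z,z,c),m,node(y1,tup(c,y1,s),m)).
Decompose tup/3: wrap(a) ≐ wrap(s),  wrap(a) ≐ wrap(a),  a ≐ a.
Decompose wrap/1: a ≐ s.
Bind s := a; no other remaining equation mentions s. Substituting into the earlier bindings gives x1 := tup(node(z,z,c),m,node(y1,tup(c,y1,a),m)), y := tup(c,y1,a).
Delete trivial equation wrap(a) ≐ wrap(a).
Delete trivial equation a ≐ a.
Decompose node/3: c ≐ c,  tup(c,c,y1) ≐ y1,  c ≐ z.
Delete trivial equation c ≐ c.
Occurs check fails: y1 occurs in tup(c,c,y1); the equation y1 ≐ tup(c,c,y1) has no finite solution.

NO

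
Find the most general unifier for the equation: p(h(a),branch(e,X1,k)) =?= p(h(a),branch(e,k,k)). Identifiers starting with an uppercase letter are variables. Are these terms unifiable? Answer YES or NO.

Decompose p/2: h(a) =?= h(a),  branch(e,X1,k) =?= branch(e,k,k).
Delete trivial equation h(a) =?= h(a).
Decompose branch/3: e =?= e,  X1 =?= k,  k =?= k.
Delete trivial equation e =?= e.
Bind X1 := k; no other remaining equation mentions X1.
Delete trivial equation k =?= k.
No equations remain and no clash or occurs-check failure arose, so a unifier exists.

YES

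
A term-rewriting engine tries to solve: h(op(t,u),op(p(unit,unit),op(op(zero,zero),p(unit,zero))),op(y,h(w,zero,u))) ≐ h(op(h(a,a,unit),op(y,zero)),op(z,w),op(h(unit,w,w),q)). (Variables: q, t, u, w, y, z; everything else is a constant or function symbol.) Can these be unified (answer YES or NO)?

Decompose h/3: op(t,u) ≐ op(h(a,a,unit),op(y,zero)),  op(p(unit,unit),op(op(zero,zero),p(unit,zero))) ≐ op(z,w),  op(y,h(w,zero,u)) ≐ op(h(unit,w,w),q).
Decompose op/2: t ≐ h(a,a,unit),  u ≐ op(y,zero).
Bind t := h(a,a,unit); no other remaining equation mentions t.
Bind u := op(y,zero); substituting into the one remaining equation that mentions u gives: op(y,h(w,zero,op(y,zero))) ≐ op(h(unit,w,w),q).
Decompose op/2: p(unit,unit) ≐ z,  op(op(zero,zero),p(unit,zero)) ≐ w.
Bind z := p(unit,unit); no other remaining equation mentions z.
Bind w := op(op(zero,zero),p(unit,zero)); substituting into the remaining equation gives: op(y,h(op(op(zero,zero),p(unit,zero)),zero,op(y,zero))) ≐ op(h(unit,op(op(zero,zero),p(unit,zero)),op(op(zero,zero),p(unit,zero))),q).
Decompose op/2: y ≐ h(unit,op(op(zero,zero),p(unit,zero)),op(op(zero,zero),p(unit,zero))),  h(op(op(zero,zero),p(unit,zero)),zero,op(y,zero)) ≐ q.
Bind y := h(unit,op(op(zero,zero),p(unit,zero)),op(op(zero,zero),p(unit,zero))); substituting into the remaining equation gives: h(op(op(zero,zero),p(unit,zero)),zero,op(h(unit,op(op(zero,zero),p(unit,zero)),op(op(zero,zero),p(unit,zero))),zero)) ≐ q. Substituting into the earlier binding gives u := op(h(unit,op(op(zero,zero),p(unit,zero)),op(op(zero,zero),p(unit,zero))),zero).
Bind q := h(op(op(zero,zero),p(unit,zero)),zero,op(h(unit,op(op(zero,zero),p(unit,zero)),op(op(zero,zero),p(unit,zero))),zero)).
No equations remain and no clash or occurs-check failure arose, so a unifier exists.

YES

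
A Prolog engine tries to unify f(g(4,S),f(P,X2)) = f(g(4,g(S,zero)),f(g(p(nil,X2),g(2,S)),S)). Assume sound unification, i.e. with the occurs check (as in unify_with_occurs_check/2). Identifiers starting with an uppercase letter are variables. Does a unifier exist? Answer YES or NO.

Decompose f/2: g(4,S) = g(4,g(S,zero)),  f(P,X2) = f(g(p(nil,X2),g(2,S)),S).
Decompose g/2: 4 = 4,  S = g(S,zero).
Delete trivial equation 4 = 4.
Occurs check fails: S occurs in g(S,zero); the equation S = g(S,zero) has no finite solution.

NO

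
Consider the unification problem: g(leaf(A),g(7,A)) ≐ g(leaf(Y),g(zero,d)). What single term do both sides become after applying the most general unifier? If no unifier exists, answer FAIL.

Decompose g/2: leaf(A) ≐ leaf(Y),  g(7,A) ≐ g(zero,d).
Decompose leaf/1: A ≐ Y.
Bind A := Y; substituting into the remaining equation gives: g(7,Y) ≐ g(zero,d).
Decompose g/2: 7 ≐ zero,  Y ≐ d.
Clash: constants 7 and zero differ; no unifier exists.

FAIL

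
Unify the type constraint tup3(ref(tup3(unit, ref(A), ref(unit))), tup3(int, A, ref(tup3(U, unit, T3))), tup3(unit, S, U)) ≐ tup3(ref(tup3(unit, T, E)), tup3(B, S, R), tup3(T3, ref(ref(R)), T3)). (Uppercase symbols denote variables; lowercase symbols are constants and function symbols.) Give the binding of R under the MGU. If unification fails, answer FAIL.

Decompose tup3/3: ref(tup3(unit, ref(A), ref(unit))) ≐ ref(tup3(unit, T, E)),  tup3(int, A, ref(tup3(U, unit, T3))) ≐ tup3(B, S, R),  tup3(unit, S, U) ≐ tup3(T3, ref(ref(R)), T3).
Decompose ref/1: tup3(unit, ref(A), ref(unit)) ≐ tup3(unit, T, E).
Decompose tup3/3: unit ≐ unit,  ref(A) ≐ T,  ref(unit) ≐ E.
Delete trivial equation unit ≐ unit.
Bind T := ref(A); no other remaining equation mentions T.
Bind E := ref(unit); no other remaining equation mentions E.
Decompose tup3/3: int ≐ B,  A ≐ S,  ref(tup3(U, unit, T3)) ≐ R.
Bind B := int; no other remaining equation mentions B.
Bind A := S; no other remaining equation mentions A. Substituting into the earlier binding gives T := ref(S).
Bind R := ref(tup3(U, unit, T3)); substituting into the remaining equation gives: tup3(unit, S, U) ≐ tup3(T3, ref(ref(ref(tup3(U, unit, T3)))), T3).
Decompose tup3/3: unit ≐ T3,  S ≐ ref(ref(ref(tup3(U, unit, T3)))),  U ≐ T3.
Bind T3 := unit; substituting into the remaining equations gives: S ≐ ref(ref(ref(tup3(U, unit, unit)))),  U ≐ unit. Substituting into the earlier binding gives R := ref(tup3(U, unit, unit)).
Bind S := ref(ref(ref(tup3(U, unit, unit)))); no other remaining equation mentions S. Substituting into the earlier bindings gives T := ref(ref(ref(ref(tup3(U, unit, unit))))), A := ref(ref(ref(tup3(U, unit, unit)))).
Bind U := unit. Substituting into the earlier bindings gives T := ref(ref(ref(ref(tup3(unit, unit, unit))))), A := ref(ref(ref(tup3(unit, unit, unit)))), R := ref(tup3(unit, unit, unit)), S := ref(ref(ref(tup3(unit, unit, unit)))).
MGU = { T ↦ ref(ref(ref(ref(tup3(unit, unit, unit))))), E ↦ ref(unit), B ↦ int, A ↦ ref(ref(ref(tup3(unit, unit, unit)))), R ↦ ref(tup3(unit, unit, unit)), T3 ↦ unit, S ↦ ref(ref(ref(tup3(unit, unit, unit)))), U ↦ unit }, so R ↦ ref(tup3(unit, unit, unit)).

ref(tup3(unit, unit, unit))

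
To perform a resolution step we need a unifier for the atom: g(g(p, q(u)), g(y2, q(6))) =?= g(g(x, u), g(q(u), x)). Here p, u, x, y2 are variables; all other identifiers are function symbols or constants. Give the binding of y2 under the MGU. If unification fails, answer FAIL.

Decompose g/2: g(p, q(u)) =?= g(x, u),  g(y2, q(6)) =?= g(q(u), x).
Decompose g/2: p =?= x,  q(u) =?= u.
Bind p := x; no other remaining equation mentions p.
Occurs check fails: u occurs in q(u); the equation u =?= q(u) has no finite solution.

FAIL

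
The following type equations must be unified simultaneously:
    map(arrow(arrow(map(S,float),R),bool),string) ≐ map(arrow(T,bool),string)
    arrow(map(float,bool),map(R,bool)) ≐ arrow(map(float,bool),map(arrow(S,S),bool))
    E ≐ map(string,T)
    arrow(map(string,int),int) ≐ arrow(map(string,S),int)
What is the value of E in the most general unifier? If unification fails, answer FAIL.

map(string,arrow(map(int,float),arrow(int,int)))

Decompose map/2: arrow(arrow(map(S,float),R),bool) ≐ arrow(T,bool),  string ≐ string.
Decompose arrow/2: arrow(map(S,float),R) ≐ T,  bool ≐ bool.
Bind T := arrow(map(S,float),R); substituting into the one remaining equation that mentions T gives: E ≐ map(string,arrow(map(S,float),R)).
Delete trivial equation bool ≐ bool.
Delete trivial equation string ≐ string.
Decompose arrow/2: map(float,bool) ≐ map(float,bool),  map(R,bool) ≐ map(arrow(S,S),bool).
Delete trivial equation map(float,bool) ≐ map(float,bool).
Decompose map/2: R ≐ arrow(S,S),  bool ≐ bool.
Bind R := arrow(S,S); substituting into the one remaining equation that mentions R gives: E ≐ map(string,arrow(map(S,float),arrow(S,S))). Substituting into the earlier binding gives T := arrow(map(S,float),arrow(S,S)).
Delete trivial equation bool ≐ bool.
Bind E := map(string,arrow(map(S,float),arrow(S,S))); no other remaining equation mentions E.
Decompose arrow/2: map(string,int) ≐ map(string,S),  int ≐ int.
Decompose map/2: string ≐ string,  int ≐ S.
Delete trivial equation string ≐ string.
Bind S := int; no other remaining equation mentions S. Substituting into the earlier bindings gives T := arrow(map(int,float),arrow(int,int)), R := arrow(int,int), E := map(string,arrow(map(int,float),arrow(int,int))).
Delete trivial equation int ≐ int.
MGU = { T := arrow(map(int,float),arrow(int,int)), R := arrow(int,int), E := map(string,arrow(map(int,float),arrow(int,int))), S := int }, so E := map(string,arrow(map(int,float),arrow(int,int))).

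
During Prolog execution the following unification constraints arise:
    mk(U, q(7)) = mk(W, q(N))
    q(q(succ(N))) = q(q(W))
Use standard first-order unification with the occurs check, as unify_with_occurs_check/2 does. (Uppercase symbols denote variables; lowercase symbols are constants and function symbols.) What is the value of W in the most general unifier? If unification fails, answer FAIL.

succ(7)

Decompose mk/2: U = W,  q(7) = q(N).
Bind U := W; no other remaining equation mentions U.
Decompose q/1: 7 = N.
Bind N := 7; substituting into the remaining equation gives: q(q(succ(7))) = q(q(W)).
Decompose q/1: q(succ(7)) = q(W).
Decompose q/1: succ(7) = W.
Bind W := succ(7). Substituting into the earlier binding gives U := succ(7).
MGU = { U ↦ succ(7), N ↦ 7, W ↦ succ(7) }, so W ↦ succ(7).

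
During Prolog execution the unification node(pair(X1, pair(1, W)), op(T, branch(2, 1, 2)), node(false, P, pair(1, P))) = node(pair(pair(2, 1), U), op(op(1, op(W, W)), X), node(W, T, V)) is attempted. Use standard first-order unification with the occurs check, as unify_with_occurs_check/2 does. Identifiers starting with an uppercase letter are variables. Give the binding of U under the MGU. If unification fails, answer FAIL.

pair(1, false)

Decompose node/3: pair(X1, pair(1, W)) = pair(pair(2, 1), U),  op(T, branch(2, 1, 2)) = op(op(1, op(W, W)), X),  node(false, P, pair(1, P)) = node(W, T, V).
Decompose pair/2: X1 = pair(2, 1),  pair(1, W) = U.
Bind X1 := pair(2, 1); no other remaining equation mentions X1.
Bind U := pair(1, W); no other remaining equation mentions U.
Decompose op/2: T = op(1, op(W, W)),  branch(2, 1, 2) = X.
Bind T := op(1, op(W, W)); substituting into the one remaining equation that mentions T gives: node(false, P, pair(1, P)) = node(W, op(1, op(W, W)), V).
Bind X := branch(2, 1, 2); no other remaining equation mentions X.
Decompose node/3: false = W,  P = op(1, op(W, W)),  pair(1, P) = V.
Bind W := false; substituting into the one remaining equation that mentions W gives: P = op(1, op(false, false)). Substituting into the earlier bindings gives U := pair(1, false), T := op(1, op(false, false)).
Bind P := op(1, op(false, false)); substituting into the remaining equation gives: pair(1, op(1, op(false, false))) = V.
Bind V := pair(1, op(1, op(false, false))).
MGU = { X1 -> pair(2, 1), U -> pair(1, false), T -> op(1, op(false, false)), X -> branch(2, 1, 2), W -> false, P -> op(1, op(false, false)), V -> pair(1, op(1, op(false, false))) }, so U -> pair(1, false).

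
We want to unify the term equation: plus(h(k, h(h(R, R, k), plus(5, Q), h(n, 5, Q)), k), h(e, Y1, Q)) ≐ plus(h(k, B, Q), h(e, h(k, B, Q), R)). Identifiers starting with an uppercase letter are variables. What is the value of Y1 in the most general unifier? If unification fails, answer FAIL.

Decompose plus/2: h(k, h(h(R, R, k), plus(5, Q), h(n, 5, Q)), k) ≐ h(k, B, Q),  h(e, Y1, Q) ≐ h(e, h(k, B, Q), R).
Decompose h/3: k ≐ k,  h(h(R, R, k), plus(5, Q), h(n, 5, Q)) ≐ B,  k ≐ Q.
Delete trivial equation k ≐ k.
Bind B := h(h(R, R, k), plus(5, Q), h(n, 5, Q)); substituting into the one remaining equation that mentions B gives: h(e, Y1, Q) ≐ h(e, h(k, h(h(R, R, k), plus(5, Q), h(n, 5, Q)), Q), R).
Bind Q := k; substituting into the remaining equation gives: h(e, Y1, k) ≐ h(e, h(k, h(h(R, R, k), plus(5, k), h(n, 5, k)), k), R). Substituting into the earlier binding gives B := h(h(R, R, k), plus(5, k), h(n, 5, k)).
Decompose h/3: e ≐ e,  Y1 ≐ h(k, h(h(R, R, k), plus(5, k), h(n, 5, k)), k),  k ≐ R.
Delete trivial equation e ≐ e.
Bind Y1 := h(k, h(h(R, R, k), plus(5, k), h(n, 5, k)), k); no other remaining equation mentions Y1.
Bind R := k. Substituting into the earlier bindings gives B := h(h(k, k, k), plus(5, k), h(n, 5, k)), Y1 := h(k, h(h(k, k, k), plus(5, k), h(n, 5, k)), k).
MGU = { B ↦ h(h(k, k, k), plus(5, k), h(n, 5, k)), Q ↦ k, Y1 ↦ h(k, h(h(k, k, k), plus(5, k), h(n, 5, k)), k), R ↦ k }, so Y1 ↦ h(k, h(h(k, k, k), plus(5, k), h(n, 5, k)), k).

h(k, h(h(k, k, k), plus(5, k), h(n, 5, k)), k)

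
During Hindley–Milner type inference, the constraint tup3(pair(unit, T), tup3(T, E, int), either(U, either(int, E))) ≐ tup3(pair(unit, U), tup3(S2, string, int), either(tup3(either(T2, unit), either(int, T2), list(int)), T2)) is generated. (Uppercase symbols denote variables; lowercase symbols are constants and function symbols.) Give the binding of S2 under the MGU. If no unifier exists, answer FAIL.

tup3(either(either(int, string), unit), either(int, either(int, string)), list(int))

Decompose tup3/3: pair(unit, T) ≐ pair(unit, U),  tup3(T, E, int) ≐ tup3(S2, string, int),  either(U, either(int, E)) ≐ either(tup3(either(T2, unit), either(int, T2), list(int)), T2).
Decompose pair/2: unit ≐ unit,  T ≐ U.
Delete trivial equation unit ≐ unit.
Bind T := U; substituting into the one remaining equation that mentions T gives: tup3(U, E, int) ≐ tup3(S2, string, int).
Decompose tup3/3: U ≐ S2,  E ≐ string,  int ≐ int.
Bind U := S2; substituting into the one remaining equation that mentions U gives: either(S2, either(int, E)) ≐ either(tup3(either(T2, unit), either(int, T2), list(int)), T2). Substituting into the earlier binding gives T := S2.
Bind E := string; substituting into the one remaining equation that mentions E gives: either(S2, either(int, string)) ≐ either(tup3(either(T2, unit), either(int, T2), list(int)), T2).
Delete trivial equation int ≐ int.
Decompose either/2: S2 ≐ tup3(either(T2, unit), either(int, T2), list(int)),  either(int, string) ≐ T2.
Bind S2 := tup3(either(T2, unit), either(int, T2), list(int)); no other remaining equation mentions S2. Substituting into the earlier bindings gives T := tup3(either(T2, unit), either(int, T2), list(int)), U := tup3(either(T2, unit), either(int, T2), list(int)).
Bind T2 := either(int, string). Substituting into the earlier bindings gives T := tup3(either(either(int, string), unit), either(int, either(int, string)), list(int)), U := tup3(either(either(int, string), unit), either(int, either(int, string)), list(int)), S2 := tup3(either(either(int, string), unit), either(int, either(int, string)), list(int)).
MGU = { T -> tup3(either(either(int, string), unit), either(int, either(int, string)), list(int)), U -> tup3(either(either(int, string), unit), either(int, either(int, string)), list(int)), E -> string, S2 -> tup3(either(either(int, string), unit), either(int, either(int, string)), list(int)), T2 -> either(int, string) }, so S2 -> tup3(either(either(int, string), unit), either(int, either(int, string)), list(int)).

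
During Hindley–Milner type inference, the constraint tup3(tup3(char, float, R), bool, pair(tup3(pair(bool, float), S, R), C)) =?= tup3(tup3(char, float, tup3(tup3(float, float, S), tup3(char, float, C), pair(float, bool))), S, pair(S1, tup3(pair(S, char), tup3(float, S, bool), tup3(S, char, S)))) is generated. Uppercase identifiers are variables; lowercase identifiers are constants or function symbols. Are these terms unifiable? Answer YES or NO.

Decompose tup3/3: tup3(char, float, R) =?= tup3(char, float, tup3(tup3(float, float, S), tup3(char, float, C), pair(float, bool))),  bool =?= S,  pair(tup3(pair(bool, float), S, R), C) =?= pair(S1, tup3(pair(S, char), tup3(float, S, bool), tup3(S, char, S))).
Decompose tup3/3: char =?= char,  float =?= float,  R =?= tup3(tup3(float, float, S), tup3(char, float, C), pair(float, bool)).
Delete trivial equation char =?= char.
Delete trivial equation float =?= float.
Bind R := tup3(tup3(float, float, S), tup3(char, float, C), pair(float, bool)); substituting into the one remaining equation that mentions R gives: pair(tup3(pair(bool, float), S, tup3(tup3(float, float, S), tup3(char, float, C), pair(float, bool))), C) =?= pair(S1, tup3(pair(S, char), tup3(float, S, bool), tup3(S, char, S))).
Bind S := bool; substituting into the remaining equation gives: pair(tup3(pair(bool, float), bool, tup3(tup3(float, float, bool), tup3(char, float, C), pair(float, bool))), C) =?= pair(S1, tup3(pair(bool, char), tup3(float, bool, bool), tup3(bool, char, bool))). Substituting into the earlier binding gives R := tup3(tup3(float, float, bool), tup3(char, float, C), pair(float, bool)).
Decompose pair/2: tup3(pair(bool, float), bool, tup3(tup3(float, float, bool), tup3(char, float, C), pair(float, bool))) =?= S1,  C =?= tup3(pair(bool, char), tup3(float, bool, bool), tup3(bool, char, bool)).
Bind S1 := tup3(pair(bool, float), bool, tup3(tup3(float, float, bool), tup3(char, float, C), pair(float, bool))); no other remaining equation mentions S1.
Bind C := tup3(pair(bool, char), tup3(float, bool, bool), tup3(bool, char, bool)). Substituting into the earlier bindings gives R := tup3(tup3(float, float, bool), tup3(char, float, tup3(pair(bool, char), tup3(float, bool, bool), tup3(bool, char, bool))), pair(float, bool)), S1 := tup3(pair(bool, float), bool, tup3(tup3(float, float, bool), tup3(char, float, tup3(pair(bool, char), tup3(float, bool, bool), tup3(bool, char, bool))), pair(float, bool))).
No equations remain and no clash or occurs-check failure arose, so a unifier exists.

YES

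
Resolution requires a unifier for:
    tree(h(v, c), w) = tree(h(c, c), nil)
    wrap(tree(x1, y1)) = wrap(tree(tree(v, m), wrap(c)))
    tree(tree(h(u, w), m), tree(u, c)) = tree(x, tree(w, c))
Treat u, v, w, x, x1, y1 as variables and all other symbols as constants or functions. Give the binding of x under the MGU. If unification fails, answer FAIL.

tree(h(nil, nil), m)

Decompose tree/2: h(v, c) = h(c, c),  w = nil.
Decompose h/2: v = c,  c = c.
Bind v := c; substituting into the one remaining equation that mentions v gives: wrap(tree(x1, y1)) = wrap(tree(tree(c, m), wrap(c))).
Delete trivial equation c = c.
Bind w := nil; substituting into the one remaining equation that mentions w gives: tree(tree(h(u, nil), m), tree(u, c)) = tree(x, tree(nil, c)).
Decompose wrap/1: tree(x1, y1) = tree(tree(c, m), wrap(c)).
Decompose tree/2: x1 = tree(c, m),  y1 = wrap(c).
Bind x1 := tree(c, m); no other remaining equation mentions x1.
Bind y1 := wrap(c); no other remaining equation mentions y1.
Decompose tree/2: tree(h(u, nil), m) = x,  tree(u, c) = tree(nil, c).
Bind x := tree(h(u, nil), m); no other remaining equation mentions x.
Decompose tree/2: u = nil,  c = c.
Bind u := nil; no other remaining equation mentions u. Substituting into the earlier binding gives x := tree(h(nil, nil), m).
Delete trivial equation c = c.
MGU = { v -> c, w -> nil, x1 -> tree(c, m), y1 -> wrap(c), x -> tree(h(nil, nil), m), u -> nil }, so x -> tree(h(nil, nil), m).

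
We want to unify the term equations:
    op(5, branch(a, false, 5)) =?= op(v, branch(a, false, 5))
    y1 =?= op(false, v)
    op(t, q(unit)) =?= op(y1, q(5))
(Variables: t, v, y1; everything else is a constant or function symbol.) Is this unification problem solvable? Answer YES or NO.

Decompose op/2: 5 =?= v,  branch(a, false, 5) =?= branch(a, false, 5).
Bind v := 5; substituting into the one remaining equation that mentions v gives: y1 =?= op(false, 5).
Delete trivial equation branch(a, false, 5) =?= branch(a, false, 5).
Bind y1 := op(false, 5); substituting into the remaining equation gives: op(t, q(unit)) =?= op(op(false, 5), q(5)).
Decompose op/2: t =?= op(false, 5),  q(unit) =?= q(5).
Bind t := op(false, 5); no other remaining equation mentions t.
Decompose q/1: unit =?= 5.
Clash: constants unit and 5 differ; no unifier exists.

NO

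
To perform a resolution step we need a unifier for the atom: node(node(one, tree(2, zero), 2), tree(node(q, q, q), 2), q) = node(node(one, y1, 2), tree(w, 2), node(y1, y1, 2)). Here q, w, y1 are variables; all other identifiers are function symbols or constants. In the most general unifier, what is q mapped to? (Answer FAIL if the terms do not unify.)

node(tree(2, zero), tree(2, zero), 2)

Decompose node/3: node(one, tree(2, zero), 2) = node(one, y1, 2),  tree(node(q, q, q), 2) = tree(w, 2),  q = node(y1, y1, 2).
Decompose node/3: one = one,  tree(2, zero) = y1,  2 = 2.
Delete trivial equation one = one.
Bind y1 := tree(2, zero); substituting into the one remaining equation that mentions y1 gives: q = node(tree(2, zero), tree(2, zero), 2).
Delete trivial equation 2 = 2.
Decompose tree/2: node(q, q, q) = w,  2 = 2.
Bind w := node(q, q, q); no other remaining equation mentions w.
Delete trivial equation 2 = 2.
Bind q := node(tree(2, zero), tree(2, zero), 2). Substituting into the earlier binding gives w := node(node(tree(2, zero), tree(2, zero), 2), node(tree(2, zero), tree(2, zero), 2), node(tree(2, zero), tree(2, zero), 2)).
MGU = { y1 ↦ tree(2, zero), w ↦ node(node(tree(2, zero), tree(2, zero), 2), node(tree(2, zero), tree(2, zero), 2), node(tree(2, zero), tree(2, zero), 2)), q ↦ node(tree(2, zero), tree(2, zero), 2) }, so q ↦ node(tree(2, zero), tree(2, zero), 2).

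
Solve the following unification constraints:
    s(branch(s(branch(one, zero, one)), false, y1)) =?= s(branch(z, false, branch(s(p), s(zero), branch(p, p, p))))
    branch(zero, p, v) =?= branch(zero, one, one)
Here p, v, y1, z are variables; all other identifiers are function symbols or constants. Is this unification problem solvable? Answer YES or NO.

YES

Decompose s/1: branch(s(branch(one, zero, one)), false, y1) =?= branch(z, false, branch(s(p), s(zero), branch(p, p, p))).
Decompose branch/3: s(branch(one, zero, one)) =?= z,  false =?= false,  y1 =?= branch(s(p), s(zero), branch(p, p, p)).
Bind z := s(branch(one, zero, one)); no other remaining equation mentions z.
Delete trivial equation false =?= false.
Bind y1 := branch(s(p), s(zero), branch(p, p, p)); no other remaining equation mentions y1.
Decompose branch/3: zero =?= zero,  p =?= one,  v =?= one.
Delete trivial equation zero =?= zero.
Bind p := one; no other remaining equation mentions p. Substituting into the earlier binding gives y1 := branch(s(one), s(zero), branch(one, one, one)).
Bind v := one.
No equations remain and no clash or occurs-check failure arose, so a unifier exists.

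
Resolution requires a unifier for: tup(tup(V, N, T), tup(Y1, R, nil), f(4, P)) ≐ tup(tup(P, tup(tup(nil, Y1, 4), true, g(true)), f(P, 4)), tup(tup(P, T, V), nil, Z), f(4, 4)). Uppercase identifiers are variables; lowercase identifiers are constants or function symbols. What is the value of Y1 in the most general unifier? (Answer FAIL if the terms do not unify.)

Decompose tup/3: tup(V, N, T) ≐ tup(P, tup(tup(nil, Y1, 4), true, g(true)), f(P, 4)),  tup(Y1, R, nil) ≐ tup(tup(P, T, V), nil, Z),  f(4, P) ≐ f(4, 4).
Decompose tup/3: V ≐ P,  N ≐ tup(tup(nil, Y1, 4), true, g(true)),  T ≐ f(P, 4).
Bind V := P; substituting into the one remaining equation that mentions V gives: tup(Y1, R, nil) ≐ tup(tup(P, T, P), nil, Z).
Bind N := tup(tup(nil, Y1, 4), true, g(true)); no other remaining equation mentions N.
Bind T := f(P, 4); substituting into the one remaining equation that mentions T gives: tup(Y1, R, nil) ≐ tup(tup(P, f(P, 4), P), nil, Z).
Decompose tup/3: Y1 ≐ tup(P, f(P, 4), P),  R ≐ nil,  nil ≐ Z.
Bind Y1 := tup(P, f(P, 4), P); no other remaining equation mentions Y1. Substituting into the earlier binding gives N := tup(tup(nil, tup(P, f(P, 4), P), 4), true, g(true)).
Bind R := nil; no other remaining equation mentions R.
Bind Z := nil; no other remaining equation mentions Z.
Decompose f/2: 4 ≐ 4,  P ≐ 4.
Delete trivial equation 4 ≐ 4.
Bind P := 4. Substituting into the earlier bindings gives V := 4, N := tup(tup(nil, tup(4, f(4, 4), 4), 4), true, g(true)), T := f(4, 4), Y1 := tup(4, f(4, 4), 4).
MGU = { V ↦ 4, N ↦ tup(tup(nil, tup(4, f(4, 4), 4), 4), true, g(true)), T ↦ f(4, 4), Y1 ↦ tup(4, f(4, 4), 4), R ↦ nil, Z ↦ nil, P ↦ 4 }, so Y1 ↦ tup(4, f(4, 4), 4).

tup(4, f(4, 4), 4)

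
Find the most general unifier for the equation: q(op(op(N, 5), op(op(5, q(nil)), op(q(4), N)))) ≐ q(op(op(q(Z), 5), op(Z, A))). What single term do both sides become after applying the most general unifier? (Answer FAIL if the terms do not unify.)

q(op(op(q(op(5, q(nil))), 5), op(op(5, q(nil)), op(q(4), q(op(5, q(nil)))))))

Decompose q/1: op(op(N, 5), op(op(5, q(nil)), op(q(4), N))) ≐ op(op(q(Z), 5), op(Z, A)).
Decompose op/2: op(N, 5) ≐ op(q(Z), 5),  op(op(5, q(nil)), op(q(4), N)) ≐ op(Z, A).
Decompose op/2: N ≐ q(Z),  5 ≐ 5.
Bind N := q(Z); substituting into the one remaining equation that mentions N gives: op(op(5, q(nil)), op(q(4), q(Z))) ≐ op(Z, A).
Delete trivial equation 5 ≐ 5.
Decompose op/2: op(5, q(nil)) ≐ Z,  op(q(4), q(Z)) ≐ A.
Bind Z := op(5, q(nil)); substituting into the remaining equation gives: op(q(4), q(op(5, q(nil)))) ≐ A. Substituting into the earlier binding gives N := q(op(5, q(nil))).
Bind A := op(q(4), q(op(5, q(nil)))).
Applying the MGU to either side gives q(op(op(q(op(5, q(nil))), 5), op(op(5, q(nil)), op(q(4), q(op(5, q(nil))))))).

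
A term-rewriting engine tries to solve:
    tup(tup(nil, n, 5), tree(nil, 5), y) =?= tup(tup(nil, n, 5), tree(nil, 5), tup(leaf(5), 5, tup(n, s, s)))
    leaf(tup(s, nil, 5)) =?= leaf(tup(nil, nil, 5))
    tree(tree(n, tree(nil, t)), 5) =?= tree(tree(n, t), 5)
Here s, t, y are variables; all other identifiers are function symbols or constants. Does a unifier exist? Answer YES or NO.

NO

Decompose tup/3: tup(nil, n, 5) =?= tup(nil, n, 5),  tree(nil, 5) =?= tree(nil, 5),  y =?= tup(leaf(5), 5, tup(n, s, s)).
Delete trivial equation tup(nil, n, 5) =?= tup(nil, n, 5).
Delete trivial equation tree(nil, 5) =?= tree(nil, 5).
Bind y := tup(leaf(5), 5, tup(n, s, s)); no other remaining equation mentions y.
Decompose leaf/1: tup(s, nil, 5) =?= tup(nil, nil, 5).
Decompose tup/3: s =?= nil,  nil =?= nil,  5 =?= 5.
Bind s := nil; no other remaining equation mentions s. Substituting into the earlier binding gives y := tup(leaf(5), 5, tup(n, nil, nil)).
Delete trivial equation nil =?= nil.
Delete trivial equation 5 =?= 5.
Decompose tree/2: tree(n, tree(nil, t)) =?= tree(n, t),  5 =?= 5.
Decompose tree/2: n =?= n,  tree(nil, t) =?= t.
Delete trivial equation n =?= n.
Occurs check fails: t occurs in tree(nil, t); the equation t =?= tree(nil, t) has no finite solution.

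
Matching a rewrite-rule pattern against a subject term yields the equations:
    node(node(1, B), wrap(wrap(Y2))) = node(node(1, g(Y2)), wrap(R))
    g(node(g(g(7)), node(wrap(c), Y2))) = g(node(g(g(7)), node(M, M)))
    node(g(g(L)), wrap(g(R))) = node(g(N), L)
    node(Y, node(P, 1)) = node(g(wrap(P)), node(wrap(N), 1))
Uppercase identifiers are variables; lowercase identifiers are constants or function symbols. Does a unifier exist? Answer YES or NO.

YES

Decompose node/2: node(1, B) = node(1, g(Y2)),  wrap(wrap(Y2)) = wrap(R).
Decompose node/2: 1 = 1,  B = g(Y2).
Delete trivial equation 1 = 1.
Bind B := g(Y2); no other remaining equation mentions B.
Decompose wrap/1: wrap(Y2) = R.
Bind R := wrap(Y2); substituting into the one remaining equation that mentions R gives: node(g(g(L)), wrap(g(wrap(Y2)))) = node(g(N), L).
Decompose g/1: node(g(g(7)), node(wrap(c), Y2)) = node(g(g(7)), node(M, M)).
Decompose node/2: g(g(7)) = g(g(7)),  node(wrap(c), Y2) = node(M, M).
Delete trivial equation g(g(7)) = g(g(7)).
Decompose node/2: wrap(c) = M,  Y2 = M.
Bind M := wrap(c); substituting into the one remaining equation that mentions M gives: Y2 = wrap(c).
Bind Y2 := wrap(c); substituting into the one remaining equation that mentions Y2 gives: node(g(g(L)), wrap(g(wrap(wrap(c))))) = node(g(N), L). Substituting into the earlier bindings gives B := g(wrap(c)), R := wrap(wrap(c)).
Decompose node/2: g(g(L)) = g(N),  wrap(g(wrap(wrap(c)))) = L.
Decompose g/1: g(L) = N.
Bind N := g(L); substituting into the one remaining equation that mentions N gives: node(Y, node(P, 1)) = node(g(wrap(P)), node(wrap(g(L)), 1)).
Bind L := wrap(g(wrap(wrap(c)))); substituting into the remaining equation gives: node(Y, node(P, 1)) = node(g(wrap(P)), node(wrap(g(wrap(g(wrap(wrap(c)))))), 1)). Substituting into the earlier binding gives N := g(wrap(g(wrap(wrap(c))))).
Decompose node/2: Y = g(wrap(P)),  node(P, 1) = node(wrap(g(wrap(g(wrap(wrap(c)))))), 1).
Bind Y := g(wrap(P)); no other remaining equation mentions Y.
Decompose node/2: P = wrap(g(wrap(g(wrap(wrap(c)))))),  1 = 1.
Bind P := wrap(g(wrap(g(wrap(wrap(c)))))); no other remaining equation mentions P. Substituting into the earlier binding gives Y := g(wrap(wrap(g(wrap(g(wrap(wrap(c)))))))).
Delete trivial equation 1 = 1.
No equations remain and no clash or occurs-check failure arose, so a unifier exists.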